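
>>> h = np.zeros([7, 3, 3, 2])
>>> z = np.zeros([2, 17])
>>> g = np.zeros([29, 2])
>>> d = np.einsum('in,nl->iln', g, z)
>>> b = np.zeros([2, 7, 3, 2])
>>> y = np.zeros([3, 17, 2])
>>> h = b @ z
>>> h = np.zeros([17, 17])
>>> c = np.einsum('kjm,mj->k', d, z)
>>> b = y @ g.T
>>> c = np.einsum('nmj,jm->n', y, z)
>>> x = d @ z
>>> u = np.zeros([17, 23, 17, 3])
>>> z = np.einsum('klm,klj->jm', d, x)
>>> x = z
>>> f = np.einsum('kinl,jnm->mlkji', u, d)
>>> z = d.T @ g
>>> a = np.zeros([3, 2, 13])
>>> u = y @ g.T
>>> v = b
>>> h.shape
(17, 17)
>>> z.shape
(2, 17, 2)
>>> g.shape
(29, 2)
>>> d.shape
(29, 17, 2)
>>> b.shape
(3, 17, 29)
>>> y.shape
(3, 17, 2)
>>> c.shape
(3,)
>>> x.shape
(17, 2)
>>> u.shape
(3, 17, 29)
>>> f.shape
(2, 3, 17, 29, 23)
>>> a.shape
(3, 2, 13)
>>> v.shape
(3, 17, 29)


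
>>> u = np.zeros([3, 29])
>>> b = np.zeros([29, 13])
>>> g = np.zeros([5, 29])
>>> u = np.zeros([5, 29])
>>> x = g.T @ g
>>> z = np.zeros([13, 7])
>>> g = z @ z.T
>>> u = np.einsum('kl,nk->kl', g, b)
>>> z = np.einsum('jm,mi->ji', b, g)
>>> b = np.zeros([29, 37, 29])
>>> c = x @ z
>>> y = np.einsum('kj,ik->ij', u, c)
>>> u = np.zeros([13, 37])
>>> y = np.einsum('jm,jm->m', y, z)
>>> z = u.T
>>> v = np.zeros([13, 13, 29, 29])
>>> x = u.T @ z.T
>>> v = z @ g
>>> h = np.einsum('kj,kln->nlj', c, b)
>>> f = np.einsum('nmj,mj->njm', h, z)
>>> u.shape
(13, 37)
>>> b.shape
(29, 37, 29)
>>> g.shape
(13, 13)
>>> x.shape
(37, 37)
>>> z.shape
(37, 13)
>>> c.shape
(29, 13)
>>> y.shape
(13,)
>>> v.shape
(37, 13)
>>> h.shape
(29, 37, 13)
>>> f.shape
(29, 13, 37)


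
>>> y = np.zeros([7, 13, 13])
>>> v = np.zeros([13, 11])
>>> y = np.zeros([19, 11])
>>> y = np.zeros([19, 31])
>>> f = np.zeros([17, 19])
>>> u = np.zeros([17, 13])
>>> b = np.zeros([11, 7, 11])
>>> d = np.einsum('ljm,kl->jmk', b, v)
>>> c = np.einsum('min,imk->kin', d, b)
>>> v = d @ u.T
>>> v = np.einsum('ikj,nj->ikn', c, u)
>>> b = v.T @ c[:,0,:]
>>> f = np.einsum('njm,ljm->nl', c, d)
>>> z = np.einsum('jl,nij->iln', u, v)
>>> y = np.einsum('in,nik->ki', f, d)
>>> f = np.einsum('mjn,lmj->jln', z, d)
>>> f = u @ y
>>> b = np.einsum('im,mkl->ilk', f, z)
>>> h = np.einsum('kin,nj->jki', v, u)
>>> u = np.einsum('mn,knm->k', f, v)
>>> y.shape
(13, 11)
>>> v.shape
(11, 11, 17)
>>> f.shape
(17, 11)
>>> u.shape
(11,)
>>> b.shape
(17, 11, 13)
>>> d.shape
(7, 11, 13)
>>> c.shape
(11, 11, 13)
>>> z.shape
(11, 13, 11)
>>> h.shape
(13, 11, 11)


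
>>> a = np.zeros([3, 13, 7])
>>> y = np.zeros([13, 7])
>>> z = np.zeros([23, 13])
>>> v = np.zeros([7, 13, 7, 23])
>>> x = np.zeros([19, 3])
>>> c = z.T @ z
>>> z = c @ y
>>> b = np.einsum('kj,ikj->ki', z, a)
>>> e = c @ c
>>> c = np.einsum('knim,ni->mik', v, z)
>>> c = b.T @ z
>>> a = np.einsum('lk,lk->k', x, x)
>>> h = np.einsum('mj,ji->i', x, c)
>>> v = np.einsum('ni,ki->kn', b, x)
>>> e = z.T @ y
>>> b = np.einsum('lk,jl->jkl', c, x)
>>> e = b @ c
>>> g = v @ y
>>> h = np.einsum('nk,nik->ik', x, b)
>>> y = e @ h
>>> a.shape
(3,)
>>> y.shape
(19, 7, 3)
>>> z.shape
(13, 7)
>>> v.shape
(19, 13)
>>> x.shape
(19, 3)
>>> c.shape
(3, 7)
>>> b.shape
(19, 7, 3)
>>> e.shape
(19, 7, 7)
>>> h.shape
(7, 3)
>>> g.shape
(19, 7)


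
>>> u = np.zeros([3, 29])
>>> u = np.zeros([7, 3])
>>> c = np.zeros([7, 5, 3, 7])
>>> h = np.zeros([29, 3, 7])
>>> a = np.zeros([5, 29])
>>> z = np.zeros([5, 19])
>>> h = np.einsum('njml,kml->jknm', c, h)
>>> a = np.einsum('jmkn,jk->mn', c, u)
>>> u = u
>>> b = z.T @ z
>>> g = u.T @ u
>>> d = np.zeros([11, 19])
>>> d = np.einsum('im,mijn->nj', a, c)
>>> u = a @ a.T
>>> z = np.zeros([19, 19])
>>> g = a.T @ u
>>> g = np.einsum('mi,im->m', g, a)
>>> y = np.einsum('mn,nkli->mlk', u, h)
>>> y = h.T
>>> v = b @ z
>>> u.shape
(5, 5)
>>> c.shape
(7, 5, 3, 7)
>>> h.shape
(5, 29, 7, 3)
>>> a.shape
(5, 7)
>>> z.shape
(19, 19)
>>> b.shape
(19, 19)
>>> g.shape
(7,)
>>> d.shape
(7, 3)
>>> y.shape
(3, 7, 29, 5)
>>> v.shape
(19, 19)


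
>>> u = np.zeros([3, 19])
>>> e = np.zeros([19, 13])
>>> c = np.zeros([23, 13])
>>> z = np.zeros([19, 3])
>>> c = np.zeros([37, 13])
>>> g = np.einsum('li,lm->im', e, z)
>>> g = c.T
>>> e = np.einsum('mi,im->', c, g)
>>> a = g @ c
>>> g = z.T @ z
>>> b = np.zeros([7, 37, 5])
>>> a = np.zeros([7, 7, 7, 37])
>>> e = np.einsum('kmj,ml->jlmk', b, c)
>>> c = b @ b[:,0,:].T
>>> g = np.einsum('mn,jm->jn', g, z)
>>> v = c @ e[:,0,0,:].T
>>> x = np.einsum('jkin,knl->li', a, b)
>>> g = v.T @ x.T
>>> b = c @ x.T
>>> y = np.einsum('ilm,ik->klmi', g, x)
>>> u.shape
(3, 19)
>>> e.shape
(5, 13, 37, 7)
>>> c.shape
(7, 37, 7)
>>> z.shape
(19, 3)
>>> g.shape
(5, 37, 5)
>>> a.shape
(7, 7, 7, 37)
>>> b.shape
(7, 37, 5)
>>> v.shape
(7, 37, 5)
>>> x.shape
(5, 7)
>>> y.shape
(7, 37, 5, 5)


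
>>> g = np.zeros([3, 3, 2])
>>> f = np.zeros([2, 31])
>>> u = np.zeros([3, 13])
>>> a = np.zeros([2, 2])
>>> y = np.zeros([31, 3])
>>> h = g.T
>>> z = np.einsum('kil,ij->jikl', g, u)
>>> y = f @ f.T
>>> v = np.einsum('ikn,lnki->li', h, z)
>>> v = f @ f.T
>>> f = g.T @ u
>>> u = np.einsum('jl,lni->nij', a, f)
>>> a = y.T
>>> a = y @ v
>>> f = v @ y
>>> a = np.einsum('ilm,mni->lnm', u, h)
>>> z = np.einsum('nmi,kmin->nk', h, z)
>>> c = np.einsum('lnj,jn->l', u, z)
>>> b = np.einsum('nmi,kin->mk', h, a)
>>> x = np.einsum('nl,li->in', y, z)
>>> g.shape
(3, 3, 2)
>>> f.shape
(2, 2)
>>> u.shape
(3, 13, 2)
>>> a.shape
(13, 3, 2)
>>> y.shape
(2, 2)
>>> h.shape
(2, 3, 3)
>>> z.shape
(2, 13)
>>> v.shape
(2, 2)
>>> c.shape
(3,)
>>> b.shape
(3, 13)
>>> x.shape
(13, 2)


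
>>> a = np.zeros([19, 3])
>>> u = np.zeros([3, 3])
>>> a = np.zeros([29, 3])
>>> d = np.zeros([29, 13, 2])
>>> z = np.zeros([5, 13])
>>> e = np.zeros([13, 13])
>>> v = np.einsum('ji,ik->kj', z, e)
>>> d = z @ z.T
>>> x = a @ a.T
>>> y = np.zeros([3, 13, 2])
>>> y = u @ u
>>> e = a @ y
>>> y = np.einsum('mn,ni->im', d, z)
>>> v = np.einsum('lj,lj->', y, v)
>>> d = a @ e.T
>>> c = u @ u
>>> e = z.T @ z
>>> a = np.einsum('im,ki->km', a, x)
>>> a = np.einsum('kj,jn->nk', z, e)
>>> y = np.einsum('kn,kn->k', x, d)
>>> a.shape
(13, 5)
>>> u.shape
(3, 3)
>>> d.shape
(29, 29)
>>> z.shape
(5, 13)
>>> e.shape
(13, 13)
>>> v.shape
()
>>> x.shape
(29, 29)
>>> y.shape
(29,)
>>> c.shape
(3, 3)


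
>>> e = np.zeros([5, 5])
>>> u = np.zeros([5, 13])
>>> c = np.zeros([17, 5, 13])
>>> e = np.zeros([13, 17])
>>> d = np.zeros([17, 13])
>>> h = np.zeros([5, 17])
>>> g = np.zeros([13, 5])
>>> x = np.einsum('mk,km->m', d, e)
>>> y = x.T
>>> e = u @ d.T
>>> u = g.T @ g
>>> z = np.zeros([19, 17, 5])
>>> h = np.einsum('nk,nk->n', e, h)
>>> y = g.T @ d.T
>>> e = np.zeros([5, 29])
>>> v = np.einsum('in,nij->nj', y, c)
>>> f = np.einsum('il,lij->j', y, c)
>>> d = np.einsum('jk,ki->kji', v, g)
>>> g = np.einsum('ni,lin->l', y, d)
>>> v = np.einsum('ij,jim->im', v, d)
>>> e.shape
(5, 29)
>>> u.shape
(5, 5)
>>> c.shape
(17, 5, 13)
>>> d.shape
(13, 17, 5)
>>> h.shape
(5,)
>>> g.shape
(13,)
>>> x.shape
(17,)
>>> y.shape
(5, 17)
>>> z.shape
(19, 17, 5)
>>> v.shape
(17, 5)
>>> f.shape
(13,)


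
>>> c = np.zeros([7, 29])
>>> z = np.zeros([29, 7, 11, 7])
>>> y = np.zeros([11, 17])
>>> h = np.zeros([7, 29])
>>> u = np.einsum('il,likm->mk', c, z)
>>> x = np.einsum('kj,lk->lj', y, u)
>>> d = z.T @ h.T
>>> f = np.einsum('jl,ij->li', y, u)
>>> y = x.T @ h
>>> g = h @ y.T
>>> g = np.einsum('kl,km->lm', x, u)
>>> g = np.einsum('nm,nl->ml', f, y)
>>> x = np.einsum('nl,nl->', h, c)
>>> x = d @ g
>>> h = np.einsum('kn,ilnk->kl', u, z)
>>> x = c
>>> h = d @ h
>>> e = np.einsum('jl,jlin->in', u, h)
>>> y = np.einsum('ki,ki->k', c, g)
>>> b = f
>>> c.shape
(7, 29)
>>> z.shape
(29, 7, 11, 7)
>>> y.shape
(7,)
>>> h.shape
(7, 11, 7, 7)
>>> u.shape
(7, 11)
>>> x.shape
(7, 29)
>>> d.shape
(7, 11, 7, 7)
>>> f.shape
(17, 7)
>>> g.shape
(7, 29)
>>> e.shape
(7, 7)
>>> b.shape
(17, 7)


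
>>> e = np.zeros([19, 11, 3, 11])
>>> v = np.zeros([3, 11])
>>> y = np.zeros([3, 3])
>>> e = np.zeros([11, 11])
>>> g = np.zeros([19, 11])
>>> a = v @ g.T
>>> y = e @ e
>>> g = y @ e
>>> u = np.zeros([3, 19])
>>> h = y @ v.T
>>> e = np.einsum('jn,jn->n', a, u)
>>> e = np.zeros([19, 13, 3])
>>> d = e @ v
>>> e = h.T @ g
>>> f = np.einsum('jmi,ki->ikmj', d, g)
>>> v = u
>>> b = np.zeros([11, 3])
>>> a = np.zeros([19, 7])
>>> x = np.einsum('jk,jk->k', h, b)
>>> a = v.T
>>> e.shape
(3, 11)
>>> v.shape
(3, 19)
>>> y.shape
(11, 11)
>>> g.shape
(11, 11)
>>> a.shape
(19, 3)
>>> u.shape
(3, 19)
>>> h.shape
(11, 3)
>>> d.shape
(19, 13, 11)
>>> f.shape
(11, 11, 13, 19)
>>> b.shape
(11, 3)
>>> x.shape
(3,)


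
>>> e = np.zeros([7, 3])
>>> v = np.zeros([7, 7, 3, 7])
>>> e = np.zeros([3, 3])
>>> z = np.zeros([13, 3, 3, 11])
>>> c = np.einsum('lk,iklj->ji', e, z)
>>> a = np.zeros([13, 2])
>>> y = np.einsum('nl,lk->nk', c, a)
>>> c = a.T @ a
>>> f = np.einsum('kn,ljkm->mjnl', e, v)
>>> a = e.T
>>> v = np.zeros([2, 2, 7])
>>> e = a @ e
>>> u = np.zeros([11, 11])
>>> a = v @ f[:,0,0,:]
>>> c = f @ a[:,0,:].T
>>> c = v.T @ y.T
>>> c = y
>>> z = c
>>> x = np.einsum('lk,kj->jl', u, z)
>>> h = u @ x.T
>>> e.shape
(3, 3)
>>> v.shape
(2, 2, 7)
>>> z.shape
(11, 2)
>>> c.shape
(11, 2)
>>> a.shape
(2, 2, 7)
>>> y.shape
(11, 2)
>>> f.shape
(7, 7, 3, 7)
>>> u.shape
(11, 11)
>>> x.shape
(2, 11)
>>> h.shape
(11, 2)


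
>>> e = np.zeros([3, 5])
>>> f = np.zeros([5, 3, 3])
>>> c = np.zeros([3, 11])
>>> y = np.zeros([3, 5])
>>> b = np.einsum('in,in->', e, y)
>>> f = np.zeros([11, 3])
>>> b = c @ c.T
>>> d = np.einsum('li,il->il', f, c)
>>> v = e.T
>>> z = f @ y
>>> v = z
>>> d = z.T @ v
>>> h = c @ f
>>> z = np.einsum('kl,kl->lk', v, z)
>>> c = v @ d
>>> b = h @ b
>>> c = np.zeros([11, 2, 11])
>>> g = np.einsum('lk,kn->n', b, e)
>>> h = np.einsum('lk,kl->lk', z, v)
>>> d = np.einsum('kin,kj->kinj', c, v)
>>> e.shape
(3, 5)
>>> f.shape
(11, 3)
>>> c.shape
(11, 2, 11)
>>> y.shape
(3, 5)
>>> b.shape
(3, 3)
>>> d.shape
(11, 2, 11, 5)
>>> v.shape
(11, 5)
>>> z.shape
(5, 11)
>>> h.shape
(5, 11)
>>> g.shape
(5,)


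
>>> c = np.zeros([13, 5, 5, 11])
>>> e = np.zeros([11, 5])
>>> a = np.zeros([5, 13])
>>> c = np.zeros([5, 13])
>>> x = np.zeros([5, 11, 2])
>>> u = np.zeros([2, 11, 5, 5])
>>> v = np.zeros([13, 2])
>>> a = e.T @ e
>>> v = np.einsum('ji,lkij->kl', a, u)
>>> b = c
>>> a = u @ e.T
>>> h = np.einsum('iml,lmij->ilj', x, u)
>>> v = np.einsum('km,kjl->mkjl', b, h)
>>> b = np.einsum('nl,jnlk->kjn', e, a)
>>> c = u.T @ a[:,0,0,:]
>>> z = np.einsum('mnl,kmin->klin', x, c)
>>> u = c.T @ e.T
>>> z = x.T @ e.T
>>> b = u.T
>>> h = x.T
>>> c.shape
(5, 5, 11, 11)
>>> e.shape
(11, 5)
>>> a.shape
(2, 11, 5, 11)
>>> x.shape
(5, 11, 2)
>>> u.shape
(11, 11, 5, 11)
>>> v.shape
(13, 5, 2, 5)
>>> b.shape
(11, 5, 11, 11)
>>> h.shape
(2, 11, 5)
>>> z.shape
(2, 11, 11)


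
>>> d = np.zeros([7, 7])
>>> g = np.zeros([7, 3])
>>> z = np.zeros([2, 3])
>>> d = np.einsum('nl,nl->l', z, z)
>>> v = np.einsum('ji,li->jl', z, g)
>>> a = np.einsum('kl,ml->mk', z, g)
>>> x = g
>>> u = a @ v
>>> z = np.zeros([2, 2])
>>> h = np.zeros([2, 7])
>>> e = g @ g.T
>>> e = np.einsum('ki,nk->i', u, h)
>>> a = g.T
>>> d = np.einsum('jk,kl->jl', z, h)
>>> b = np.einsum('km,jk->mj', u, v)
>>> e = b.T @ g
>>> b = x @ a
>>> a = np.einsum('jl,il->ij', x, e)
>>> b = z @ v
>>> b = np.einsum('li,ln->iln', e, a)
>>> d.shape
(2, 7)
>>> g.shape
(7, 3)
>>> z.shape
(2, 2)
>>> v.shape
(2, 7)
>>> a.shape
(2, 7)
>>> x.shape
(7, 3)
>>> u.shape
(7, 7)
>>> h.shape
(2, 7)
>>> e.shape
(2, 3)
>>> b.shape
(3, 2, 7)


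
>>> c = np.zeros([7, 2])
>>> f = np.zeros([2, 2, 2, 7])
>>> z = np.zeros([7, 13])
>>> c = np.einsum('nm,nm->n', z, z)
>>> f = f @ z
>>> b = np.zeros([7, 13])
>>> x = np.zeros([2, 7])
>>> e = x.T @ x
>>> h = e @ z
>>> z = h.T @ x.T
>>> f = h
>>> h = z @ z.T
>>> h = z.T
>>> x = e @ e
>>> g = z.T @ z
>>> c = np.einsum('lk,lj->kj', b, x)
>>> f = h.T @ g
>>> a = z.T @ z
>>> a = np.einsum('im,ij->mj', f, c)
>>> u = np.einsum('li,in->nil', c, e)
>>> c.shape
(13, 7)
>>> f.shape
(13, 2)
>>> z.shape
(13, 2)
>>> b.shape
(7, 13)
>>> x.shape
(7, 7)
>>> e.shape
(7, 7)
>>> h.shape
(2, 13)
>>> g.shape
(2, 2)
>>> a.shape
(2, 7)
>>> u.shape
(7, 7, 13)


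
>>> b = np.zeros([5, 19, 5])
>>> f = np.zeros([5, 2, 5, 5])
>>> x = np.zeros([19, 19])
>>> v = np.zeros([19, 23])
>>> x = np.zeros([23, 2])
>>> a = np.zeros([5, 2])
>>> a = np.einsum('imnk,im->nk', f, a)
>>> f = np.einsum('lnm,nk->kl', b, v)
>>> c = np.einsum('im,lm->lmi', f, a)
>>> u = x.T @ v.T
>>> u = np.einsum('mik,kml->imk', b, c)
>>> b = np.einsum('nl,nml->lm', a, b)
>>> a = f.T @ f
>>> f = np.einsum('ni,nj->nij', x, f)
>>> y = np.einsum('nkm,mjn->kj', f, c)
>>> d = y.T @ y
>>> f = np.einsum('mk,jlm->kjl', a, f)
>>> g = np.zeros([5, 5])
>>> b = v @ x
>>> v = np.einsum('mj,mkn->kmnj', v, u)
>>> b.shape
(19, 2)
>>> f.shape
(5, 23, 2)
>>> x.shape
(23, 2)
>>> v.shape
(5, 19, 5, 23)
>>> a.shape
(5, 5)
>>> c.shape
(5, 5, 23)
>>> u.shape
(19, 5, 5)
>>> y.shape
(2, 5)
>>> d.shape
(5, 5)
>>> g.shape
(5, 5)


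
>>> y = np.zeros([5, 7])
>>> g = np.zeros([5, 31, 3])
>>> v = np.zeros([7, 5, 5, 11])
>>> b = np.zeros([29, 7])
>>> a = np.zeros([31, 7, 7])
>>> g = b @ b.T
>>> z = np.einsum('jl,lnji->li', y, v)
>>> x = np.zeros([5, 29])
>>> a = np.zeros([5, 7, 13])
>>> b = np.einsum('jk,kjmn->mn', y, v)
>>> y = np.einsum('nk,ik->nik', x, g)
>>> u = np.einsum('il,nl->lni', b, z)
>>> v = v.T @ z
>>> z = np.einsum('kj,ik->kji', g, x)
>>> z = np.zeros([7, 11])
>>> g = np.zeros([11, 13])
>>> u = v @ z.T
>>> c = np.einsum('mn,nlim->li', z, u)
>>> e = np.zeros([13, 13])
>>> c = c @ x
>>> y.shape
(5, 29, 29)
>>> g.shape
(11, 13)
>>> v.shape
(11, 5, 5, 11)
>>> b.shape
(5, 11)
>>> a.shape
(5, 7, 13)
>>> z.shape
(7, 11)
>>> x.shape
(5, 29)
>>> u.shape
(11, 5, 5, 7)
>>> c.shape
(5, 29)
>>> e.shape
(13, 13)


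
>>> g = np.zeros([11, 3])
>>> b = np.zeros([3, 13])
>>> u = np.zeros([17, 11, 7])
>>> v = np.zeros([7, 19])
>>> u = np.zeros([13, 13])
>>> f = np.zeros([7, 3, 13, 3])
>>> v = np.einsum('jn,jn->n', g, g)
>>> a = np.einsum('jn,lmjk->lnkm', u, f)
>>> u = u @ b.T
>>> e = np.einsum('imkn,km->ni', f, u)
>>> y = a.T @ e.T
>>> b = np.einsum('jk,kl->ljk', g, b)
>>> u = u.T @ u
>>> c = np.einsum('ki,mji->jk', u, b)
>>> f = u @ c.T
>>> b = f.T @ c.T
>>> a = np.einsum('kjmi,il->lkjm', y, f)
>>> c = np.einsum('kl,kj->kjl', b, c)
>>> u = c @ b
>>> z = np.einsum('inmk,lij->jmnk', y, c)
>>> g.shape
(11, 3)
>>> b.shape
(11, 11)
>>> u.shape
(11, 3, 11)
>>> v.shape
(3,)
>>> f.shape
(3, 11)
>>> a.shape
(11, 3, 3, 13)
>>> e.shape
(3, 7)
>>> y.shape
(3, 3, 13, 3)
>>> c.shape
(11, 3, 11)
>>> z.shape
(11, 13, 3, 3)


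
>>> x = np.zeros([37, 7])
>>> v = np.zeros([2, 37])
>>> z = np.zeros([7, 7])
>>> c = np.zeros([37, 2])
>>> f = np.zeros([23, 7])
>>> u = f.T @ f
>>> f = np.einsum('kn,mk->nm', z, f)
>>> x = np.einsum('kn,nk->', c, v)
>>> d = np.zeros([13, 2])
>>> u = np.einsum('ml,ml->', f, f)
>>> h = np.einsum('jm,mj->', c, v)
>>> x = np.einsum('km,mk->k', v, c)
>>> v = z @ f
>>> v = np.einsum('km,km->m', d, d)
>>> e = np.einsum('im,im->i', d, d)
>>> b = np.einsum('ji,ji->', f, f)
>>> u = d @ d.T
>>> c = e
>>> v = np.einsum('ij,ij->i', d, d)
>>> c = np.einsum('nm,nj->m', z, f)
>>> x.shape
(2,)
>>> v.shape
(13,)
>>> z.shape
(7, 7)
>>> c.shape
(7,)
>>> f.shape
(7, 23)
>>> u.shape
(13, 13)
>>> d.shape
(13, 2)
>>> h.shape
()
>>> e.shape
(13,)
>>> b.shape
()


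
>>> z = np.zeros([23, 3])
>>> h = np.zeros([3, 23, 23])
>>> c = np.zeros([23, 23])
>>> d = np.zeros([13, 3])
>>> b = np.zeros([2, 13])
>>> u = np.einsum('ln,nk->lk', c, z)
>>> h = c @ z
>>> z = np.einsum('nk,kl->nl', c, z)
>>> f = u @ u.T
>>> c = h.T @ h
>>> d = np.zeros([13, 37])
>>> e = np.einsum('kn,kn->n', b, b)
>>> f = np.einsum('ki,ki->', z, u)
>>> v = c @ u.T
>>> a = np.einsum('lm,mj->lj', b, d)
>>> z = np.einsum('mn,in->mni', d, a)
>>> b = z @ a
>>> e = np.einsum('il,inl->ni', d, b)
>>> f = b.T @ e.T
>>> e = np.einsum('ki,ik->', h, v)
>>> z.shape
(13, 37, 2)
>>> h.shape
(23, 3)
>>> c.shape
(3, 3)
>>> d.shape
(13, 37)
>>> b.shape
(13, 37, 37)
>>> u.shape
(23, 3)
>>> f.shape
(37, 37, 37)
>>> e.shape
()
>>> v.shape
(3, 23)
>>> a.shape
(2, 37)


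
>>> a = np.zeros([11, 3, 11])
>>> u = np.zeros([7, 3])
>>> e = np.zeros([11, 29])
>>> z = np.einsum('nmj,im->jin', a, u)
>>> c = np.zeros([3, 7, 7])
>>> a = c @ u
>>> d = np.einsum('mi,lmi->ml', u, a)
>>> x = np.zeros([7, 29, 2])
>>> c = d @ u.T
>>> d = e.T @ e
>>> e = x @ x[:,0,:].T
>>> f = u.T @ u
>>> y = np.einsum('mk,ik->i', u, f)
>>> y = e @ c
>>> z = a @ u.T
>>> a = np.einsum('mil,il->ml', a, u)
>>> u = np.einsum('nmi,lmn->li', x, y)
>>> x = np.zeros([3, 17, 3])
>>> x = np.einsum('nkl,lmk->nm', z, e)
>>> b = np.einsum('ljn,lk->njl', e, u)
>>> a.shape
(3, 3)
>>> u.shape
(7, 2)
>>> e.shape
(7, 29, 7)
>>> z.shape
(3, 7, 7)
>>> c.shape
(7, 7)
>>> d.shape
(29, 29)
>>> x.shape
(3, 29)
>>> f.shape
(3, 3)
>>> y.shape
(7, 29, 7)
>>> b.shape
(7, 29, 7)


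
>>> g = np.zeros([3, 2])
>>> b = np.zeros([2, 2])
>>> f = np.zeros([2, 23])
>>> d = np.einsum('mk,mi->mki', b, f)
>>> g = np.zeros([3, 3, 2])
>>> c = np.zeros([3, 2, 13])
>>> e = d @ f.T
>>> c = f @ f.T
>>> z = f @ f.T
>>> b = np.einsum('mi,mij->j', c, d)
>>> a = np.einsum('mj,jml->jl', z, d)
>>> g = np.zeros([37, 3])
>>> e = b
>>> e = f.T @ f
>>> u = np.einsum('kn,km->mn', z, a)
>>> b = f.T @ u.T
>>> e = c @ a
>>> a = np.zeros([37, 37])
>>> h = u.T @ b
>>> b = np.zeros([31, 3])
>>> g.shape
(37, 3)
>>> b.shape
(31, 3)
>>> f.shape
(2, 23)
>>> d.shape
(2, 2, 23)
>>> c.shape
(2, 2)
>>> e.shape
(2, 23)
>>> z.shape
(2, 2)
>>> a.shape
(37, 37)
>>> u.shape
(23, 2)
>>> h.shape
(2, 23)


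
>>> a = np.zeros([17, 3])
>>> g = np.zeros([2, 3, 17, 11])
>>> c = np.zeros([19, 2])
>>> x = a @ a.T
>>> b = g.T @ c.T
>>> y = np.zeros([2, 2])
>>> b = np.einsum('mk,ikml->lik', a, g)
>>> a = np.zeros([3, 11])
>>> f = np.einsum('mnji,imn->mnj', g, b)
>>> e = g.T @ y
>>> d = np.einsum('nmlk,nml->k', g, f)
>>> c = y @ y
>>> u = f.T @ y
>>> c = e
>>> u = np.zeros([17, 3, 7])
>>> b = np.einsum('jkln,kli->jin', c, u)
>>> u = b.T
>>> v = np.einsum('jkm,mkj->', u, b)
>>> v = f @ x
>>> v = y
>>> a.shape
(3, 11)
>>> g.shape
(2, 3, 17, 11)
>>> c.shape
(11, 17, 3, 2)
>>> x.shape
(17, 17)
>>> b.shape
(11, 7, 2)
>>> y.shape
(2, 2)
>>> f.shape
(2, 3, 17)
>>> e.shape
(11, 17, 3, 2)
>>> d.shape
(11,)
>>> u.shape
(2, 7, 11)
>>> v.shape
(2, 2)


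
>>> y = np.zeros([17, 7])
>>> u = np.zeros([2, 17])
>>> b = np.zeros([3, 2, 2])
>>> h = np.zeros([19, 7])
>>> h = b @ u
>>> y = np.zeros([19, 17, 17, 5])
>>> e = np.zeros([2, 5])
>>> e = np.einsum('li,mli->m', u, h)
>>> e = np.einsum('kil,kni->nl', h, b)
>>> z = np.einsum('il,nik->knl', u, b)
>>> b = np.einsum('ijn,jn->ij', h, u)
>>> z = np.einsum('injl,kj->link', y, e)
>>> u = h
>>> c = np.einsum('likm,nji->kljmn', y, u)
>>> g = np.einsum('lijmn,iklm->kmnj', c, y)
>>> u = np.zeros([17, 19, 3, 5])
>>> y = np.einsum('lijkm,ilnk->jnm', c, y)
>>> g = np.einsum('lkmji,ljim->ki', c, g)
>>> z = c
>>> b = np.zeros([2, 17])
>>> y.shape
(2, 17, 3)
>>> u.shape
(17, 19, 3, 5)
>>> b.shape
(2, 17)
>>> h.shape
(3, 2, 17)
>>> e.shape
(2, 17)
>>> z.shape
(17, 19, 2, 5, 3)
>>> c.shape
(17, 19, 2, 5, 3)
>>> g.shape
(19, 3)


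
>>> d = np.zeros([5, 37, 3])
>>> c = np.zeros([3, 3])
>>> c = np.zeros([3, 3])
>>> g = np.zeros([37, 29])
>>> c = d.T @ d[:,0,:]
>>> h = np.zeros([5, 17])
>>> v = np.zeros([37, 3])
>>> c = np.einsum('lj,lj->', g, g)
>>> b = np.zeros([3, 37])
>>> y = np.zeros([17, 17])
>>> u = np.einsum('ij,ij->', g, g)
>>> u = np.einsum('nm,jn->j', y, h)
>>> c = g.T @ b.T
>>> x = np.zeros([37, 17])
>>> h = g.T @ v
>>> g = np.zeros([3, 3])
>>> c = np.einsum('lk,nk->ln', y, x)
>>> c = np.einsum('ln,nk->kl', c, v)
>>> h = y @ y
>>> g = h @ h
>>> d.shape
(5, 37, 3)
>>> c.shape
(3, 17)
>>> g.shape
(17, 17)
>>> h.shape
(17, 17)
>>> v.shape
(37, 3)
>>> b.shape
(3, 37)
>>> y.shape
(17, 17)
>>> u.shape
(5,)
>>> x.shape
(37, 17)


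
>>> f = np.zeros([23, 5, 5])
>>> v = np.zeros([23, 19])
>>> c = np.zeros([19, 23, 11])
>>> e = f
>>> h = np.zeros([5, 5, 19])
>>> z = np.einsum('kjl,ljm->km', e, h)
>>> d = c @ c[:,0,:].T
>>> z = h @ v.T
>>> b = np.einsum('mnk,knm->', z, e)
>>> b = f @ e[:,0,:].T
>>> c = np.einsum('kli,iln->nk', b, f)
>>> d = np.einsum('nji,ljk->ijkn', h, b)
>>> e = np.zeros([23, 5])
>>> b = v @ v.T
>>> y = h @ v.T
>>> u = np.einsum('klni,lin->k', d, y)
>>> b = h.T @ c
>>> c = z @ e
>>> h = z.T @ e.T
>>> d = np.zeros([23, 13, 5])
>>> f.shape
(23, 5, 5)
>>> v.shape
(23, 19)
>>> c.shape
(5, 5, 5)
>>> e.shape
(23, 5)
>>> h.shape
(23, 5, 23)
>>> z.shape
(5, 5, 23)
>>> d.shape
(23, 13, 5)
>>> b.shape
(19, 5, 23)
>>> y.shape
(5, 5, 23)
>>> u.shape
(19,)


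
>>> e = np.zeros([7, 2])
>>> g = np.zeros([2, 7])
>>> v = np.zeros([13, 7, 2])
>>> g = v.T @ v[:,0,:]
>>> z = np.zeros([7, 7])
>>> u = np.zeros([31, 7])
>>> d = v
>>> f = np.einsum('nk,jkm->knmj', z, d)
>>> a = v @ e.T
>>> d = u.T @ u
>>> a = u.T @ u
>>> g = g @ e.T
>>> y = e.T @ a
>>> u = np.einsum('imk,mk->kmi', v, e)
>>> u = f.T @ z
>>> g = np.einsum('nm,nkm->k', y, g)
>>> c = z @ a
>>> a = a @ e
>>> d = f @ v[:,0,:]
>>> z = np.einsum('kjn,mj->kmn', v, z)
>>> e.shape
(7, 2)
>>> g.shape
(7,)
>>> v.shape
(13, 7, 2)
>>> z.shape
(13, 7, 2)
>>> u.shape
(13, 2, 7, 7)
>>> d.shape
(7, 7, 2, 2)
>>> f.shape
(7, 7, 2, 13)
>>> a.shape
(7, 2)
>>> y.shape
(2, 7)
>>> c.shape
(7, 7)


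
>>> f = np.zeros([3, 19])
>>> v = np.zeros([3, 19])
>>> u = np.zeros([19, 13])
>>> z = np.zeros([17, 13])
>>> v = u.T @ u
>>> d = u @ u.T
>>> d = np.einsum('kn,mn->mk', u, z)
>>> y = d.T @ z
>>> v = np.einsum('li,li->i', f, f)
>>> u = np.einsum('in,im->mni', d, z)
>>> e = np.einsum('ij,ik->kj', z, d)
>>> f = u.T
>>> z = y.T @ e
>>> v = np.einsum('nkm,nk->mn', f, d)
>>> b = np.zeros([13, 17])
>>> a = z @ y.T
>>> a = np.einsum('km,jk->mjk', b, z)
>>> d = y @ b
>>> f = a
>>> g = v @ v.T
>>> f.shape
(17, 13, 13)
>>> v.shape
(13, 17)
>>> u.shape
(13, 19, 17)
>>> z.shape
(13, 13)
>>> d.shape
(19, 17)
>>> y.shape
(19, 13)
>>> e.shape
(19, 13)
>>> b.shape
(13, 17)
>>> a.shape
(17, 13, 13)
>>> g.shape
(13, 13)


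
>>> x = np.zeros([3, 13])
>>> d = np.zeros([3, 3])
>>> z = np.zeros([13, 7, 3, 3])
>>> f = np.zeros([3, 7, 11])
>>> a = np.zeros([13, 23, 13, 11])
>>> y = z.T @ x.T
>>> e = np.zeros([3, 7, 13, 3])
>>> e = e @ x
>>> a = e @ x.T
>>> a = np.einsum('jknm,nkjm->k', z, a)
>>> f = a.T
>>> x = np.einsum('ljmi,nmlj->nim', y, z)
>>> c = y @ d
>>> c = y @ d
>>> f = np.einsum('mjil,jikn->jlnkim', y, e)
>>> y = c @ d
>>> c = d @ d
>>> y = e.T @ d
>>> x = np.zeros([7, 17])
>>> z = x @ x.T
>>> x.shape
(7, 17)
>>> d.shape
(3, 3)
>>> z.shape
(7, 7)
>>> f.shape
(3, 3, 13, 13, 7, 3)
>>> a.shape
(7,)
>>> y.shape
(13, 13, 7, 3)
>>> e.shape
(3, 7, 13, 13)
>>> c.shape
(3, 3)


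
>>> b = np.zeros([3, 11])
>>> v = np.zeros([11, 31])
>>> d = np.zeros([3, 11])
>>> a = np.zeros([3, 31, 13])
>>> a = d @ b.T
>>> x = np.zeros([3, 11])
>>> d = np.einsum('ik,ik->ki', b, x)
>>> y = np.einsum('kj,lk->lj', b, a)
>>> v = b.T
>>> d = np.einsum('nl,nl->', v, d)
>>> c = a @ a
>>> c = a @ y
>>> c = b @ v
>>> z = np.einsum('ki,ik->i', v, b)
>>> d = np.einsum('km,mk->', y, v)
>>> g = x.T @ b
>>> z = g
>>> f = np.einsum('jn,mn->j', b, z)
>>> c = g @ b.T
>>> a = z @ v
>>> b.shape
(3, 11)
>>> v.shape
(11, 3)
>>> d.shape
()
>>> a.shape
(11, 3)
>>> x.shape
(3, 11)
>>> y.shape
(3, 11)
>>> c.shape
(11, 3)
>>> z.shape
(11, 11)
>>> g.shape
(11, 11)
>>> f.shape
(3,)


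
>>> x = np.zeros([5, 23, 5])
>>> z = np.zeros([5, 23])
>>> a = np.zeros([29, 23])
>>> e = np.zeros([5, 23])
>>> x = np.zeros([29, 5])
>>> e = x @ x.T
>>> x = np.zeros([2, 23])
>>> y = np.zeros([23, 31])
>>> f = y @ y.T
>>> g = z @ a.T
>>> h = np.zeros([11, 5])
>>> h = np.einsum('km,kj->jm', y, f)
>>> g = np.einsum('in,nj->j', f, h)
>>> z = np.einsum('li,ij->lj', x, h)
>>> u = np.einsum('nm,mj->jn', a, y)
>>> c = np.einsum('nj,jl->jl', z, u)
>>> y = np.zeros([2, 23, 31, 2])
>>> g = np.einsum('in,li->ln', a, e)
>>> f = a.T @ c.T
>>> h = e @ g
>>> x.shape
(2, 23)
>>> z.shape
(2, 31)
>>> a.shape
(29, 23)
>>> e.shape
(29, 29)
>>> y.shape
(2, 23, 31, 2)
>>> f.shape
(23, 31)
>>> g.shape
(29, 23)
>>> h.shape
(29, 23)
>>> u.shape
(31, 29)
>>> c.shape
(31, 29)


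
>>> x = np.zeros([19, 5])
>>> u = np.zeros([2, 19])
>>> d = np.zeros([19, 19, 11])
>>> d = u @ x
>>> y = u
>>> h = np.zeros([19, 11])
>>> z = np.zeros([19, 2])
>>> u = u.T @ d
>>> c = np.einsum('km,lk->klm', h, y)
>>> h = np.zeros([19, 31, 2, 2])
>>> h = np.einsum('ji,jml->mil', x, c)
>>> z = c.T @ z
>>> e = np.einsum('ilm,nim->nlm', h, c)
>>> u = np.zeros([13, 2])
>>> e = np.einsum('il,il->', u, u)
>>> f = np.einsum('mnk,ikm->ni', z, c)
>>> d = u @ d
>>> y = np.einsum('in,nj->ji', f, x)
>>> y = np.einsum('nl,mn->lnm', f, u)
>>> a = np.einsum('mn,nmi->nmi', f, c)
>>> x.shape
(19, 5)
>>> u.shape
(13, 2)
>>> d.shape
(13, 5)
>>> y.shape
(19, 2, 13)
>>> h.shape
(2, 5, 11)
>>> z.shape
(11, 2, 2)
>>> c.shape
(19, 2, 11)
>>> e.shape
()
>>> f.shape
(2, 19)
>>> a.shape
(19, 2, 11)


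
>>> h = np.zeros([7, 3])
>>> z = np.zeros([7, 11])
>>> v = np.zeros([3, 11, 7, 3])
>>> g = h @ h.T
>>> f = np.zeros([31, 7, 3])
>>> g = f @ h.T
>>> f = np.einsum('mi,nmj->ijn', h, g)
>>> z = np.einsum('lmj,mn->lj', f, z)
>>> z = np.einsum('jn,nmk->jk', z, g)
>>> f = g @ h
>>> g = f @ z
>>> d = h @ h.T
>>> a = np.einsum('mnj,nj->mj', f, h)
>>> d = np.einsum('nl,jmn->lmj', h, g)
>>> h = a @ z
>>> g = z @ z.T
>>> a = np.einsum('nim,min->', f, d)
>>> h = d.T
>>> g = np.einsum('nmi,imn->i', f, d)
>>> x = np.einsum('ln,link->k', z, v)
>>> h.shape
(31, 7, 3)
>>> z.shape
(3, 7)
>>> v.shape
(3, 11, 7, 3)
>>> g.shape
(3,)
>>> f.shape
(31, 7, 3)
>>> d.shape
(3, 7, 31)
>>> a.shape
()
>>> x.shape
(3,)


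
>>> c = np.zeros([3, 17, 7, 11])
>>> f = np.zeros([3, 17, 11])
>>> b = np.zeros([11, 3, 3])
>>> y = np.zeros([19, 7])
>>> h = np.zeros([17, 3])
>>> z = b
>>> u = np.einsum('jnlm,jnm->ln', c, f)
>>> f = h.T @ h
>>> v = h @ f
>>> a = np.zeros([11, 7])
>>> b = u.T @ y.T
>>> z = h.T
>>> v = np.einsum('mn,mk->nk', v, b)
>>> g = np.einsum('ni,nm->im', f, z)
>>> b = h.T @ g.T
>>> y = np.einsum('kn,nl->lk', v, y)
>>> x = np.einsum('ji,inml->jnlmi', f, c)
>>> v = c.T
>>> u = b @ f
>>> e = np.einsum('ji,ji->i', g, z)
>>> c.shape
(3, 17, 7, 11)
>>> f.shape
(3, 3)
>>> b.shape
(3, 3)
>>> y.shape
(7, 3)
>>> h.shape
(17, 3)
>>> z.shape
(3, 17)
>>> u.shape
(3, 3)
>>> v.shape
(11, 7, 17, 3)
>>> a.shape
(11, 7)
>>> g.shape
(3, 17)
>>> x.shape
(3, 17, 11, 7, 3)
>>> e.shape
(17,)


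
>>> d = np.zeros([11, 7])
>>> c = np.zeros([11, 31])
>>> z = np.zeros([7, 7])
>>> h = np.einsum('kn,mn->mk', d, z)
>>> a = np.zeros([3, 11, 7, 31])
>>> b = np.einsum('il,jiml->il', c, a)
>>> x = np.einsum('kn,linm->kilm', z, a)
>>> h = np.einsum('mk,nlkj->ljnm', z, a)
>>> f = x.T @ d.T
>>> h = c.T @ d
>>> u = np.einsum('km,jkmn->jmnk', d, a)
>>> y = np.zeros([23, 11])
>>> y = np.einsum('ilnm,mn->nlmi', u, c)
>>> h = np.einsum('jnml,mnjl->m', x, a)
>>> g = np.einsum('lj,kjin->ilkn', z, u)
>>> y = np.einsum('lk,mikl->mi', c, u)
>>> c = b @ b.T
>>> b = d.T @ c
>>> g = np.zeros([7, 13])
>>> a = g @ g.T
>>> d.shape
(11, 7)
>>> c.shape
(11, 11)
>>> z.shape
(7, 7)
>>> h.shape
(3,)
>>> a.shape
(7, 7)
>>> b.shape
(7, 11)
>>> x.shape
(7, 11, 3, 31)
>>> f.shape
(31, 3, 11, 11)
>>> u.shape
(3, 7, 31, 11)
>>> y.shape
(3, 7)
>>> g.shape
(7, 13)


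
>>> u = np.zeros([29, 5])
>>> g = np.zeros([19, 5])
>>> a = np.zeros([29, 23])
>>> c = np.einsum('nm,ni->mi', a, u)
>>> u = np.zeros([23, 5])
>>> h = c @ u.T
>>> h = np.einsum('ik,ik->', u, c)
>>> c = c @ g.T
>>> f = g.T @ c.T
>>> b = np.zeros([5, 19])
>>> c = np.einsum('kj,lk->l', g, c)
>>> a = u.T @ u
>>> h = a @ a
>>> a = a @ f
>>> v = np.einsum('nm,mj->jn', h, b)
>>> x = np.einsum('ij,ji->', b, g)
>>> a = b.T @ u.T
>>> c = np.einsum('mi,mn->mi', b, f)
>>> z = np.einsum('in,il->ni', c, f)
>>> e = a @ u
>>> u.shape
(23, 5)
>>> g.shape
(19, 5)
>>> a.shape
(19, 23)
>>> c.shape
(5, 19)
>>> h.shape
(5, 5)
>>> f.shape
(5, 23)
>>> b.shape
(5, 19)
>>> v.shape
(19, 5)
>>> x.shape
()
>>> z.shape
(19, 5)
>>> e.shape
(19, 5)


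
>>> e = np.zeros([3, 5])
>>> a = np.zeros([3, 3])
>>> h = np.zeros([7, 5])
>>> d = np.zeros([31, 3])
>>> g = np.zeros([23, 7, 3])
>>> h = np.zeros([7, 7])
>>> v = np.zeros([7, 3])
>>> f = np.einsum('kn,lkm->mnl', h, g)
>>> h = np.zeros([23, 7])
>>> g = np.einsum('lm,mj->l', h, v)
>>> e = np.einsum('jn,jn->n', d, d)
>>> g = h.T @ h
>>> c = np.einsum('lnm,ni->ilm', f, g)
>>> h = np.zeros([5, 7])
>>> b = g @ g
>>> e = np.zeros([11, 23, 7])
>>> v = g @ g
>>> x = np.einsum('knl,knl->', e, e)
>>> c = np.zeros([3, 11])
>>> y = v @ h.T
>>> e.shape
(11, 23, 7)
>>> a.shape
(3, 3)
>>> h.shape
(5, 7)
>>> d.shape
(31, 3)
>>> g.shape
(7, 7)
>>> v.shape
(7, 7)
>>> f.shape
(3, 7, 23)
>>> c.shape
(3, 11)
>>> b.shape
(7, 7)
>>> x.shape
()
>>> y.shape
(7, 5)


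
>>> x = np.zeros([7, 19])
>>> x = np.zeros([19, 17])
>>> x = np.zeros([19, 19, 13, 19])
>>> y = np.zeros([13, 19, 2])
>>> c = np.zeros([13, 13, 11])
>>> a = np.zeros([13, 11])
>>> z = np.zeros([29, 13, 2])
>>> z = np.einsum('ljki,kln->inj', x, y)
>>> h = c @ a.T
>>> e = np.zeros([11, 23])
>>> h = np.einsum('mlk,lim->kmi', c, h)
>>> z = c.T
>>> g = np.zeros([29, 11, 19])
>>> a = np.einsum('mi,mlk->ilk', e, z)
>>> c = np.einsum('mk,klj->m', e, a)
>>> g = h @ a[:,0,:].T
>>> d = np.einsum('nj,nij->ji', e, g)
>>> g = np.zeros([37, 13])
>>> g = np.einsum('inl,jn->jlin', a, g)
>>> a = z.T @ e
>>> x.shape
(19, 19, 13, 19)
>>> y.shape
(13, 19, 2)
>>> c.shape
(11,)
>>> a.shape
(13, 13, 23)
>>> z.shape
(11, 13, 13)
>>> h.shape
(11, 13, 13)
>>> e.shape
(11, 23)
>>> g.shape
(37, 13, 23, 13)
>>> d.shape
(23, 13)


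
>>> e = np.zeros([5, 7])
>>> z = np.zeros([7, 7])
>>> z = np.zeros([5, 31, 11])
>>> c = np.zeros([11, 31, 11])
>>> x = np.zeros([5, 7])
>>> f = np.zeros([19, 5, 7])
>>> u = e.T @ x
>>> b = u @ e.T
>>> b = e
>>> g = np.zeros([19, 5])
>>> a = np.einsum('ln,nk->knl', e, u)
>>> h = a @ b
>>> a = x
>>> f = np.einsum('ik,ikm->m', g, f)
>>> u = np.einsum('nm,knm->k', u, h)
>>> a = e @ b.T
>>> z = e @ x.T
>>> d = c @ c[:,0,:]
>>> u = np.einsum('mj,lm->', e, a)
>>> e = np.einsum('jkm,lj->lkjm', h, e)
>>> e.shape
(5, 7, 7, 7)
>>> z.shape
(5, 5)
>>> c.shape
(11, 31, 11)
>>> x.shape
(5, 7)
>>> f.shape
(7,)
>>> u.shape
()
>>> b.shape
(5, 7)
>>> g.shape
(19, 5)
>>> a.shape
(5, 5)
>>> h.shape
(7, 7, 7)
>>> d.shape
(11, 31, 11)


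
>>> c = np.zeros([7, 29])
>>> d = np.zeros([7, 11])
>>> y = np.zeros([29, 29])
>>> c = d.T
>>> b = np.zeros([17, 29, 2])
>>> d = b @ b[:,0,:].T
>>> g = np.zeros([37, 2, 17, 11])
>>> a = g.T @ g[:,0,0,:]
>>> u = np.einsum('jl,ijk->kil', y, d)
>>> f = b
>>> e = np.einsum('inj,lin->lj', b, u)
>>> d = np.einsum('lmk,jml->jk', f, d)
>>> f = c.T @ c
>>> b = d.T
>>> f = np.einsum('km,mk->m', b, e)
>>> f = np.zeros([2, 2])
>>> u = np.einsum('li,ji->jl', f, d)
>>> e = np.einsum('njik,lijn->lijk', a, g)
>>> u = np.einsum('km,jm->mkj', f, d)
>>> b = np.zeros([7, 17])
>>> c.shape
(11, 7)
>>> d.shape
(17, 2)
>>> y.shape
(29, 29)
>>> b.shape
(7, 17)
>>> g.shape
(37, 2, 17, 11)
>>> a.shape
(11, 17, 2, 11)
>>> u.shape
(2, 2, 17)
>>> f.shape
(2, 2)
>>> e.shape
(37, 2, 17, 11)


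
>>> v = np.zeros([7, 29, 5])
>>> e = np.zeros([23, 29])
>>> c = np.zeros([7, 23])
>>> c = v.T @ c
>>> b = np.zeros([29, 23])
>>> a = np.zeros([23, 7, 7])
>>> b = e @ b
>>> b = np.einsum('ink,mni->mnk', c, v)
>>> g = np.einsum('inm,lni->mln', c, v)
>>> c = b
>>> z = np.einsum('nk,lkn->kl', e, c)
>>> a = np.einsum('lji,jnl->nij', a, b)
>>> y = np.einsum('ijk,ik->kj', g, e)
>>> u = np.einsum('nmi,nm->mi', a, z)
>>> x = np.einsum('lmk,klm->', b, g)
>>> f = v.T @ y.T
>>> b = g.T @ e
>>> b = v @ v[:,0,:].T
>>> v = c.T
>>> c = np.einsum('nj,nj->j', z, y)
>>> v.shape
(23, 29, 7)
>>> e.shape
(23, 29)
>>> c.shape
(7,)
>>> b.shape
(7, 29, 7)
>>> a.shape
(29, 7, 7)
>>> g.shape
(23, 7, 29)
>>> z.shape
(29, 7)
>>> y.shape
(29, 7)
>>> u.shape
(7, 7)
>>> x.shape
()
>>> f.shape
(5, 29, 29)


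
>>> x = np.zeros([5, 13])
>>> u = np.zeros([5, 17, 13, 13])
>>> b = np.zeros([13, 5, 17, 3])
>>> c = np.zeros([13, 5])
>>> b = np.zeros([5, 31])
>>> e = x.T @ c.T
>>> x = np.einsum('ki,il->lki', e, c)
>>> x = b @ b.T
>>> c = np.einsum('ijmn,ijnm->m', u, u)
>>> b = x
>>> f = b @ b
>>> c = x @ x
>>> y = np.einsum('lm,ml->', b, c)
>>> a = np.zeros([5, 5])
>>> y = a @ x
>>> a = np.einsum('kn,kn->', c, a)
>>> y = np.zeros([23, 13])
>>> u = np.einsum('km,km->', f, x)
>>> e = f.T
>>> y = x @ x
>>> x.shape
(5, 5)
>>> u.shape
()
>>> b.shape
(5, 5)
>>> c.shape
(5, 5)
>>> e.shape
(5, 5)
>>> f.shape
(5, 5)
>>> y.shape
(5, 5)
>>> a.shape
()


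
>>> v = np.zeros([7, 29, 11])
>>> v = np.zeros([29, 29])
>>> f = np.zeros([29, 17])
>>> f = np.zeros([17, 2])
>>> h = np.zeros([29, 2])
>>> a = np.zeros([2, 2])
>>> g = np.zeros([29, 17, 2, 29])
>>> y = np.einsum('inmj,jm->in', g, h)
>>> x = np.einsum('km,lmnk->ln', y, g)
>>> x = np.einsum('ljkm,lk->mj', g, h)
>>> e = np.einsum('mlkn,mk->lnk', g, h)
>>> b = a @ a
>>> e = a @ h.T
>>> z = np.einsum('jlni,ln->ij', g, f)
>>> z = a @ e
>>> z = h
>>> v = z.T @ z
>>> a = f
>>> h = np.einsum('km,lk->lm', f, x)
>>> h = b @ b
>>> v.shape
(2, 2)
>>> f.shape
(17, 2)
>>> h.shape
(2, 2)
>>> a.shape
(17, 2)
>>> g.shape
(29, 17, 2, 29)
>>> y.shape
(29, 17)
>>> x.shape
(29, 17)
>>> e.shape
(2, 29)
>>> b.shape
(2, 2)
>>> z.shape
(29, 2)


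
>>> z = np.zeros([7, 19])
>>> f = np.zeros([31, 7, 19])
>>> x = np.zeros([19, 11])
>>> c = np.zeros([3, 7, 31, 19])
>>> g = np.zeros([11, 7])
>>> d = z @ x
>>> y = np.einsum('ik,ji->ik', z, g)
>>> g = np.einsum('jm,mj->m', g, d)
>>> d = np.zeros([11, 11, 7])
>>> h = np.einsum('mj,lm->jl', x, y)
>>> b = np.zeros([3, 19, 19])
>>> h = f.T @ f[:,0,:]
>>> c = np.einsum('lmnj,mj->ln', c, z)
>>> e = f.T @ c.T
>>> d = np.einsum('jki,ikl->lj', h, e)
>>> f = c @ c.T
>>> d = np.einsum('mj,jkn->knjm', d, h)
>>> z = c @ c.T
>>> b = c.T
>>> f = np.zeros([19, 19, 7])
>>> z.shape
(3, 3)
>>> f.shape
(19, 19, 7)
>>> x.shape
(19, 11)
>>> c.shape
(3, 31)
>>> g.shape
(7,)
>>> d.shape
(7, 19, 19, 3)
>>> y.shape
(7, 19)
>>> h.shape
(19, 7, 19)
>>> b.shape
(31, 3)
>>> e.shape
(19, 7, 3)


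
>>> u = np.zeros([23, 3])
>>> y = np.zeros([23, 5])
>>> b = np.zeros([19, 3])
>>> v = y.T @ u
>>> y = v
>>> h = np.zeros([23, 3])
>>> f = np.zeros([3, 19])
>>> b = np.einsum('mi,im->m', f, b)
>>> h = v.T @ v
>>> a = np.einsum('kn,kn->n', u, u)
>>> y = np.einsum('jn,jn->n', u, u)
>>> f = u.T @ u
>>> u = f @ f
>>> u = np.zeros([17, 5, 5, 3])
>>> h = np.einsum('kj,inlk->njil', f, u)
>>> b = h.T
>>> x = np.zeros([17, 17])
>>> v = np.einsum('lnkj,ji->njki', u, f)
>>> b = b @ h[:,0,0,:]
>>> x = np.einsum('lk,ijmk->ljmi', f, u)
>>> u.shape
(17, 5, 5, 3)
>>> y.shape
(3,)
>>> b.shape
(5, 17, 3, 5)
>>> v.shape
(5, 3, 5, 3)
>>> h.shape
(5, 3, 17, 5)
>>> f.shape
(3, 3)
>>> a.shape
(3,)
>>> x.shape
(3, 5, 5, 17)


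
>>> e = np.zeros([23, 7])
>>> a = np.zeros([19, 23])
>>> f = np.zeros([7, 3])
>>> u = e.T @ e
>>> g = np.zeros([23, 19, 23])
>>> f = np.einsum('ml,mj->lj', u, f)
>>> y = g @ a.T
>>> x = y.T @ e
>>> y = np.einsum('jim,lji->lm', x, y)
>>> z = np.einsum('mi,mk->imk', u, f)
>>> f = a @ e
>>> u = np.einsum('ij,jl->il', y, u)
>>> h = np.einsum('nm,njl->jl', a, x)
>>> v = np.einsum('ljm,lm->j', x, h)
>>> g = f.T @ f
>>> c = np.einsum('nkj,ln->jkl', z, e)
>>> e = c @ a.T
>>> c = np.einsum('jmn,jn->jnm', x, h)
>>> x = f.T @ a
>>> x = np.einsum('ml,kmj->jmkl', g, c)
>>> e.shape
(3, 7, 19)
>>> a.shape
(19, 23)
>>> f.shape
(19, 7)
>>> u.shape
(23, 7)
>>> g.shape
(7, 7)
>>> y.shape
(23, 7)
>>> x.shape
(19, 7, 19, 7)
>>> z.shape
(7, 7, 3)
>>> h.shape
(19, 7)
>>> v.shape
(19,)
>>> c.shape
(19, 7, 19)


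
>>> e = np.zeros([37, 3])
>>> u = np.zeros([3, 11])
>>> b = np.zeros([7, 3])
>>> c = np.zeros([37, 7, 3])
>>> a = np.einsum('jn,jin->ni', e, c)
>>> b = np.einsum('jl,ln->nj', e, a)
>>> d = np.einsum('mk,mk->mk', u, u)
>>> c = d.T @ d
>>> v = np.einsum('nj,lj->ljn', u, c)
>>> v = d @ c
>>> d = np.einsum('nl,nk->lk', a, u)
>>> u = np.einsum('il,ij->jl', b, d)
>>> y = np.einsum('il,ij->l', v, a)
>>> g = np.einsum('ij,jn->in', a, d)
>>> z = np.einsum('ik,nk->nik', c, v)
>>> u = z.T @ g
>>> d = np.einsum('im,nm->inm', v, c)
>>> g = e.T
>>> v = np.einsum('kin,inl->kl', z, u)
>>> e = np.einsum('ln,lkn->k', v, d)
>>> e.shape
(11,)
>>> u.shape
(11, 11, 11)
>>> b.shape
(7, 37)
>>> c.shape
(11, 11)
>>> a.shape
(3, 7)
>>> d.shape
(3, 11, 11)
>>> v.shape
(3, 11)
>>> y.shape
(11,)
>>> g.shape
(3, 37)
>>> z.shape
(3, 11, 11)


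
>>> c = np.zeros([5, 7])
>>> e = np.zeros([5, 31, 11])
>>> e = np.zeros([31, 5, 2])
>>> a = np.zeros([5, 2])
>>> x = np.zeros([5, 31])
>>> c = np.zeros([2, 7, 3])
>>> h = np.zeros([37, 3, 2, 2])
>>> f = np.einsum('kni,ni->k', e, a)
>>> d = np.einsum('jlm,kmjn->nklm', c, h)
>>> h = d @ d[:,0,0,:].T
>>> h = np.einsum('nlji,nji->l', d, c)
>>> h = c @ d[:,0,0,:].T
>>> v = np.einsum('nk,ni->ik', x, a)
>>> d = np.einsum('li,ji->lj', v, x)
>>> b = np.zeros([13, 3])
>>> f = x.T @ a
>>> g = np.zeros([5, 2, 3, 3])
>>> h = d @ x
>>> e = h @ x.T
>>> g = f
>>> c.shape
(2, 7, 3)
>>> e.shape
(2, 5)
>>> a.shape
(5, 2)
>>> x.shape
(5, 31)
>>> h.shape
(2, 31)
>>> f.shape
(31, 2)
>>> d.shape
(2, 5)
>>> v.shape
(2, 31)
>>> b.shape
(13, 3)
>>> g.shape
(31, 2)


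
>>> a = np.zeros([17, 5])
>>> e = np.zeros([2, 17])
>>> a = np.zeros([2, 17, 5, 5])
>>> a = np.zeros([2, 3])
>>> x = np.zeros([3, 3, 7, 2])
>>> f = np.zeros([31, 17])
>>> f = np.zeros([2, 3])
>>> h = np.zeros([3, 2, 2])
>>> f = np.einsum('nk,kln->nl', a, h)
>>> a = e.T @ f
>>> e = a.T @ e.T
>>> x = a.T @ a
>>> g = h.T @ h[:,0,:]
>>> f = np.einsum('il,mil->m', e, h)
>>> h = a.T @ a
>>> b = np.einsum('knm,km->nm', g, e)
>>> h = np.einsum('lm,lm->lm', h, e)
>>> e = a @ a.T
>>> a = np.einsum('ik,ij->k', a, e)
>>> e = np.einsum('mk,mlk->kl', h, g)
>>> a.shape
(2,)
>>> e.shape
(2, 2)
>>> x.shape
(2, 2)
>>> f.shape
(3,)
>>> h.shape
(2, 2)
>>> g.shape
(2, 2, 2)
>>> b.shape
(2, 2)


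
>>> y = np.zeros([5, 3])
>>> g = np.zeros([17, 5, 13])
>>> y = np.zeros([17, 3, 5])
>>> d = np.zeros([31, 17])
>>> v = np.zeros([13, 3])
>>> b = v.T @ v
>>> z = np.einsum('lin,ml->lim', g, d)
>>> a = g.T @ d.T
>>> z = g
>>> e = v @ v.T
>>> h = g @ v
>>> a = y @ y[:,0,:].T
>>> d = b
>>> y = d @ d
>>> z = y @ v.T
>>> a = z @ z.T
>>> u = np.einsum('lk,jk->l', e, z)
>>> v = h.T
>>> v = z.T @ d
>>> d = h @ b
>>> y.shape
(3, 3)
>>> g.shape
(17, 5, 13)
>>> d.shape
(17, 5, 3)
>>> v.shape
(13, 3)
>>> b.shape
(3, 3)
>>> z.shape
(3, 13)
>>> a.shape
(3, 3)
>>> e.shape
(13, 13)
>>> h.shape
(17, 5, 3)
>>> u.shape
(13,)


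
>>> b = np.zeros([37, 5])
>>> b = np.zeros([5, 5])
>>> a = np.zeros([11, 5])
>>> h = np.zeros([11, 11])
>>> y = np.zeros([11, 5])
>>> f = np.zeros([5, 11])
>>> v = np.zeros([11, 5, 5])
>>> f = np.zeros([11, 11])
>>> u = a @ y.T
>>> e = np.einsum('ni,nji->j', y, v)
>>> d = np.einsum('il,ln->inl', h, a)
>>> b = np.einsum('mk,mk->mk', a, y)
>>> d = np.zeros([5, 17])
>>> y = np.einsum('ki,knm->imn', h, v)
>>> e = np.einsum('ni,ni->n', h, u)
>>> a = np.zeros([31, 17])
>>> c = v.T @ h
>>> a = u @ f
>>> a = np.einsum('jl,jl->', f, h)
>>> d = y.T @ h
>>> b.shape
(11, 5)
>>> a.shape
()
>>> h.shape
(11, 11)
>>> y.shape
(11, 5, 5)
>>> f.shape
(11, 11)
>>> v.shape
(11, 5, 5)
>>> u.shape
(11, 11)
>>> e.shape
(11,)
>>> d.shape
(5, 5, 11)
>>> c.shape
(5, 5, 11)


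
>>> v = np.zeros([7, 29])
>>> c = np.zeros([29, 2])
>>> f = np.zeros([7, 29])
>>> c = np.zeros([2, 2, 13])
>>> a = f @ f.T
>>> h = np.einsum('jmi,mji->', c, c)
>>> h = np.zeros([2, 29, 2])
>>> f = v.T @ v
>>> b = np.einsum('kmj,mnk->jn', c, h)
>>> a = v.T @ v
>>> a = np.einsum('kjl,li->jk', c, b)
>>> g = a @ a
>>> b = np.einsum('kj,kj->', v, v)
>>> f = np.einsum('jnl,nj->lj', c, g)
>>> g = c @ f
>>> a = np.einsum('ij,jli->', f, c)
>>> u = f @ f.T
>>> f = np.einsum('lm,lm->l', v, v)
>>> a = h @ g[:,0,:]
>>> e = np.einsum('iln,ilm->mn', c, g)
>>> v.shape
(7, 29)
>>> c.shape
(2, 2, 13)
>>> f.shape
(7,)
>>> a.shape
(2, 29, 2)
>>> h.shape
(2, 29, 2)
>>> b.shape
()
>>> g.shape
(2, 2, 2)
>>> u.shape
(13, 13)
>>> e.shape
(2, 13)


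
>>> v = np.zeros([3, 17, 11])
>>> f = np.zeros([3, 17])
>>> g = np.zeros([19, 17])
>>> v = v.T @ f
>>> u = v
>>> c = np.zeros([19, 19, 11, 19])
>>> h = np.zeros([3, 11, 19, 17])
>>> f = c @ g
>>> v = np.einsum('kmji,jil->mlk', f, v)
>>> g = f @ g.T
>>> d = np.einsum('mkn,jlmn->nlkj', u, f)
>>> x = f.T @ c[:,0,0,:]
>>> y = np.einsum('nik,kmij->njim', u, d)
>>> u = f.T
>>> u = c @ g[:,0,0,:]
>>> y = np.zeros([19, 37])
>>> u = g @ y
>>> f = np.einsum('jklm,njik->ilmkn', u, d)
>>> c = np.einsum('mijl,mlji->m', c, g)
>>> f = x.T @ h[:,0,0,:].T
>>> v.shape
(19, 17, 19)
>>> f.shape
(19, 19, 11, 3)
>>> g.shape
(19, 19, 11, 19)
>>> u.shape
(19, 19, 11, 37)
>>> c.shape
(19,)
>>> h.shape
(3, 11, 19, 17)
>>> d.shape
(17, 19, 17, 19)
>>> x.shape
(17, 11, 19, 19)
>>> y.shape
(19, 37)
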